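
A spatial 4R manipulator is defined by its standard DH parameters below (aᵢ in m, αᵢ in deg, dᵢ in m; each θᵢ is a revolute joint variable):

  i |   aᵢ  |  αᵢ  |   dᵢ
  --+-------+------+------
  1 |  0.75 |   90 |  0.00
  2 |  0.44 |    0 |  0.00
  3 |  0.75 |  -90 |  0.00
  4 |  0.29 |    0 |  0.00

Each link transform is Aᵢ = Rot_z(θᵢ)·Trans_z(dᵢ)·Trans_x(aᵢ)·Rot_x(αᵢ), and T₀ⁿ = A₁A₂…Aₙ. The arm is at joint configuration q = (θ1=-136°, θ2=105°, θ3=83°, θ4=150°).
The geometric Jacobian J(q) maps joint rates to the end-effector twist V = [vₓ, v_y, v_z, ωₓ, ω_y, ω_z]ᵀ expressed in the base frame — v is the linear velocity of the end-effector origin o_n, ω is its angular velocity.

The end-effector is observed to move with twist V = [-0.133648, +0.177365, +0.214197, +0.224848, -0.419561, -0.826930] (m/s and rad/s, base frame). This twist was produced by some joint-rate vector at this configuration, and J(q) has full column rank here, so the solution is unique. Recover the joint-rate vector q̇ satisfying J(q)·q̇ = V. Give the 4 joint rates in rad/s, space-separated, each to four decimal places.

o_n = [-0.0015, -0.2030, 0.3556]
J₁: ẑ×o_n = [0.2030, -0.0015, 0.0000], ω = ẑ
J2: z=[-0.6947, 0.7193, 0.0000] o=[-0.5395, -0.5210, 0.0000] → [0.2558, 0.2470, -0.6079, -0.6947, 0.7193, 0.0000]
J3: z=[-0.6947, 0.7193, 0.0000] o=[-0.4576, -0.4419, 0.4250] → [-0.0499, -0.0482, -0.4940, -0.6947, 0.7193, 0.0000]
J4: z=[-0.1001, -0.0967, -0.9903] o=[0.0767, 0.0740, 0.3206] → [-0.2778, 0.0809, 0.0202, -0.1001, -0.0967, -0.9903]
q̇ = J⁺·V = [0.0960, 0.2710, -0.7290, 0.9320]

0.0960 0.2710 -0.7290 0.9320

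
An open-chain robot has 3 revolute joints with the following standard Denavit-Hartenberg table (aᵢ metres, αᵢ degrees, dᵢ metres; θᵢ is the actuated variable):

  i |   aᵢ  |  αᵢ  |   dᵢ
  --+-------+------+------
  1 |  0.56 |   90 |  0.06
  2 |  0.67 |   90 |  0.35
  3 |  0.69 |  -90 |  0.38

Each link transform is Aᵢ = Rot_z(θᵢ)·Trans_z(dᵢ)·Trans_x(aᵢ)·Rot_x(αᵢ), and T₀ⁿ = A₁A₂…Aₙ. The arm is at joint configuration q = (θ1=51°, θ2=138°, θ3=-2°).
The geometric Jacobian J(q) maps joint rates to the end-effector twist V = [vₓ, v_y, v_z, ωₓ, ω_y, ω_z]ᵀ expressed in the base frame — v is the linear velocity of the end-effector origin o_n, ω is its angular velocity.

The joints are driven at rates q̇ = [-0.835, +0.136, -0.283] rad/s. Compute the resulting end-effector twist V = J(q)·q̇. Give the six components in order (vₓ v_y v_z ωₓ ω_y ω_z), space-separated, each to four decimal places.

o_n = [0.1299, -0.3575, 1.2521]
J₁: ẑ×o_n = [0.3575, 0.1299, -0.0000], ω = ẑ
J2: z=[0.7771, -0.6293, 0.0000] o=[0.3524, 0.4352, 0.0600] → [-0.7502, -0.9265, -0.7561, 0.7771, -0.6293, 0.0000]
J3: z=[0.4211, 0.5200, 0.7431] o=[0.3111, -0.1720, 0.5083] → [0.5246, -0.4479, 0.0161, 0.4211, 0.5200, 0.7431]
V = J·q̇ = [-0.5490, -0.1077, -0.1074, -0.0135, -0.2328, -1.0453]

-0.5490 -0.1077 -0.1074 -0.0135 -0.2328 -1.0453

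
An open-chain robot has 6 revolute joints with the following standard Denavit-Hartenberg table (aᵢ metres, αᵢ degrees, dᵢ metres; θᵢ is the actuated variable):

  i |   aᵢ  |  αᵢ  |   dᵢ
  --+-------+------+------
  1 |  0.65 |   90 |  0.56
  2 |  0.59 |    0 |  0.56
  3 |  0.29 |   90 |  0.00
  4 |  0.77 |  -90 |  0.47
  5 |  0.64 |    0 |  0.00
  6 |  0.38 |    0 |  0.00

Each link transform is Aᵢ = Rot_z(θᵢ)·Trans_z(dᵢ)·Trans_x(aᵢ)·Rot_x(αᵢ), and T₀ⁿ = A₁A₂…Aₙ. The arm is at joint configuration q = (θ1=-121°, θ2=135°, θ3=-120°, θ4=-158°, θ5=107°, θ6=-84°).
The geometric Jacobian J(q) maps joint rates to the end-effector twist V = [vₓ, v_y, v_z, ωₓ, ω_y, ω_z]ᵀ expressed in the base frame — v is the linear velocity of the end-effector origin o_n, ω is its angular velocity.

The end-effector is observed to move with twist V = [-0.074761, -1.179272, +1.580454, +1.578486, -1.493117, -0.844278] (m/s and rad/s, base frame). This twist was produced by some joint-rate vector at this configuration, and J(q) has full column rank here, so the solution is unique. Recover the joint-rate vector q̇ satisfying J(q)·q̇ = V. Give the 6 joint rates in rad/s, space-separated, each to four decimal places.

-0.2540 -0.8740 -0.5100 0.6910 0.4840 0.3120

o_n = [0.0242, 0.4492, 1.1090]
J₁: ẑ×o_n = [-0.4492, 0.0242, 0.0000], ω = ẑ
J2: z=[-0.8572, 0.5150, 0.0000] o=[-0.3348, -0.5572, 0.5600] → [0.2828, 0.4706, -1.0476, -0.8572, 0.5150, 0.0000]
J3: z=[-0.8572, 0.5150, 0.0000] o=[-0.5999, 0.0889, 0.9772] → [0.0679, 0.1130, -0.6304, -0.8572, 0.5150, 0.0000]
J4: z=[-0.1333, -0.2219, -0.9659] o=[-0.7442, -0.1512, 1.0523] → [0.5674, -0.7347, 0.0904, -0.1333, -0.2219, -0.9659]
J5: z=[0.6084, -0.7877, 0.0970] o=[-0.2044, 0.1870, 0.4135] → [-0.5733, -0.4010, 0.3396, 0.6084, -0.7877, 0.0970]
J6: z=[0.6084, -0.7877, 0.0970] o=[-0.2692, 0.2153, 1.0496] → [-0.0695, -0.0077, 0.3735, 0.6084, -0.7877, 0.0970]
q̇ = J⁺·V = [-0.2540, -0.8740, -0.5100, 0.6910, 0.4840, 0.3120]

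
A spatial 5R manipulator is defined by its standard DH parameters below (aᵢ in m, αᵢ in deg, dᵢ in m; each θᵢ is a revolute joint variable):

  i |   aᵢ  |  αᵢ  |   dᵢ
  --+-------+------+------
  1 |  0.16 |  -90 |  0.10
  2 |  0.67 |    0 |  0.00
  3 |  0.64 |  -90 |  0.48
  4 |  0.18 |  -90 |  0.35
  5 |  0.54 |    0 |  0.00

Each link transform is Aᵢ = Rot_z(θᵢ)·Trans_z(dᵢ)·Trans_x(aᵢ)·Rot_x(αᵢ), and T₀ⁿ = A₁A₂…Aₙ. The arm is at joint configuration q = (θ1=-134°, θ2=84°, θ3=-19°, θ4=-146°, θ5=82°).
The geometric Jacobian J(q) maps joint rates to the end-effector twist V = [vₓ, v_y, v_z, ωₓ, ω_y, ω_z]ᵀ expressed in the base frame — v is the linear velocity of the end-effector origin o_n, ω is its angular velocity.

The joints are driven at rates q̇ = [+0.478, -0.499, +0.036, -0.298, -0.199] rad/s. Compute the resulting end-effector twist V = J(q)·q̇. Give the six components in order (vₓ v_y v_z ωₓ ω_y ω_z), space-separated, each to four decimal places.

0.1202 -0.2686 0.3085 -0.6067 0.2758 0.7048

o_n = [0.0460, -0.8487, -0.8766]
J₁: ẑ×o_n = [0.8487, 0.0460, -0.0000], ω = ẑ
J2: z=[0.7193, -0.6947, 0.0000] o=[-0.1111, -0.1151, 0.1000] → [0.6784, 0.7025, -0.4185, 0.7193, -0.6947, 0.0000]
J3: z=[0.7193, -0.6947, 0.0000] o=[-0.1598, -0.1655, -0.5663] → [0.2155, 0.2232, -0.3485, 0.7193, -0.6947, 0.0000]
J4: z=[0.6296, 0.6519, -0.4226] o=[-0.0024, -0.6935, -1.1464] → [0.1103, -0.1903, -0.1293, 0.6296, 0.6519, -0.4226]
J5: z=[0.4322, -0.7459, -0.5068] o=[0.3342, -0.4898, -1.1590] → [-0.3926, 0.0240, -0.3700, 0.4322, -0.7459, -0.5068]
V = J·q̇ = [0.1202, -0.2686, 0.3085, -0.6067, 0.2758, 0.7048]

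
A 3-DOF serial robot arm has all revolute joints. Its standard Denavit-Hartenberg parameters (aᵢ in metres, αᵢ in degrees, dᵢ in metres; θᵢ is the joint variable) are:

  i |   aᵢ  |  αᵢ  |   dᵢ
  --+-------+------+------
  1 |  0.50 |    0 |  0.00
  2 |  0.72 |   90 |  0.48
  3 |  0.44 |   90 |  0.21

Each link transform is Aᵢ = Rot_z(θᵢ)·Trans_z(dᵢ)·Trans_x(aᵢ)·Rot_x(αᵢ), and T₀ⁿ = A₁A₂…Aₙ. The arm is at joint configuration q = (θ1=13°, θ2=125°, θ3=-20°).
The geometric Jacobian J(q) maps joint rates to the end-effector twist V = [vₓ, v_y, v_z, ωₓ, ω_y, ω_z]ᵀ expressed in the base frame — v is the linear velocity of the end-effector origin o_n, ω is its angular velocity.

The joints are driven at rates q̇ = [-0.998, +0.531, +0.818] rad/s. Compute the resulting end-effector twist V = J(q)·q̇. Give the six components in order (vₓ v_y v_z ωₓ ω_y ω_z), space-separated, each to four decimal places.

o_n = [-0.2146, 1.0270, 0.3295]
J₁: ẑ×o_n = [-1.0270, -0.2146, 0.0000], ω = ẑ
J2: z=[0.0000, 0.0000, 1.0000] o=[0.4872, 0.1125, 0.0000] → [-0.9145, -0.7018, 0.0000, 0.0000, 0.0000, 1.0000]
J3: z=[0.6691, 0.7431, 0.0000] o=[-0.0479, 0.5942, 0.4800] → [-0.1118, 0.1007, 0.4135, 0.6691, 0.7431, 0.0000]
V = J·q̇ = [0.4478, -0.0761, 0.3382, 0.5473, 0.6079, -0.4670]

0.4478 -0.0761 0.3382 0.5473 0.6079 -0.4670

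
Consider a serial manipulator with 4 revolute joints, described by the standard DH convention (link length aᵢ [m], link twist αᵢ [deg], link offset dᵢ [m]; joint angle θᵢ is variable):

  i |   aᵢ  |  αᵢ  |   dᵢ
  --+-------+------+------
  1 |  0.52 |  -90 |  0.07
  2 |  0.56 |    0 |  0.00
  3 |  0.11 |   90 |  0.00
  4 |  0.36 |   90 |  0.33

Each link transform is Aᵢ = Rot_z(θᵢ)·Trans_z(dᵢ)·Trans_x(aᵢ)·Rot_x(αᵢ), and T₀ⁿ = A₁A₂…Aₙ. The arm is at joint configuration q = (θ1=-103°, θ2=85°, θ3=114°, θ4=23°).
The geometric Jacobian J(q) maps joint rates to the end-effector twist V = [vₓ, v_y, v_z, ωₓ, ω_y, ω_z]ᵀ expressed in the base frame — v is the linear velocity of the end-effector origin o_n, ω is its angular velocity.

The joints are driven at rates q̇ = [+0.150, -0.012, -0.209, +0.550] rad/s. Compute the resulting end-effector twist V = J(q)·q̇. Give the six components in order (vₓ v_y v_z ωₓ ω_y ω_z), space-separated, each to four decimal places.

0.1624 -0.1360 -0.1406 -0.1751 0.2242 -0.3700

o_n = [0.1272, -0.0745, -0.6562]
J₁: ẑ×o_n = [0.0745, 0.1272, -0.0000], ω = ẑ
J2: z=[0.9744, -0.2250, 0.0000] o=[-0.1170, -0.5067, 0.0700] → [0.1634, 0.7076, 0.4760, 0.9744, -0.2250, 0.0000]
J3: z=[0.9744, -0.2250, 0.0000] o=[-0.1280, -0.5542, -0.4879] → [0.0379, 0.1640, 0.5248, 0.9744, -0.2250, 0.0000]
J4: z=[0.0732, 0.3172, -0.9455] o=[-0.1046, -0.4529, -0.4521] → [0.2930, -0.2041, -0.0458, 0.0732, 0.3172, -0.9455]
V = J·q̇ = [0.1624, -0.1360, -0.1406, -0.1751, 0.2242, -0.3700]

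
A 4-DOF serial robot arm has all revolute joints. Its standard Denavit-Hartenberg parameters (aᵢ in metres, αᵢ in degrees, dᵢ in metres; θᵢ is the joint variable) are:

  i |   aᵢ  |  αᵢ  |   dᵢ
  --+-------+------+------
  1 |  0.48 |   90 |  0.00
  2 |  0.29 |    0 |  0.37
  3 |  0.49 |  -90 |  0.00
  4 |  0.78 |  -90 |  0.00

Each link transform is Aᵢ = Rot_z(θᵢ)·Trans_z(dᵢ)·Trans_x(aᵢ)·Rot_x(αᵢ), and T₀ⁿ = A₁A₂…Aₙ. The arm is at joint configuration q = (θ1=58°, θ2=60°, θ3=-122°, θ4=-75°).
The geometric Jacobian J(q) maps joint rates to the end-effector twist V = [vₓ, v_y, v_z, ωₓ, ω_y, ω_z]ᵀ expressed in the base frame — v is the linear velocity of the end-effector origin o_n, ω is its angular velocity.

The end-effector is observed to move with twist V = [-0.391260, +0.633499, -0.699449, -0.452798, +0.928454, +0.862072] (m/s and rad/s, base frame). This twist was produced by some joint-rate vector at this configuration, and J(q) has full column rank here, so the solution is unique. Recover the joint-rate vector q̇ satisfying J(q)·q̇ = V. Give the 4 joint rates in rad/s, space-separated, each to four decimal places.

o_n = [1.4560, 0.2102, -0.3597]
J₁: ẑ×o_n = [-0.2102, 1.4560, 0.0000], ω = ẑ
J2: z=[0.8480, -0.5299, 0.0000] o=[0.2544, 0.4071, 0.0000] → [0.1906, 0.3051, 0.4698, 0.8480, -0.5299, 0.0000]
J3: z=[0.8480, -0.5299, 0.0000] o=[0.6450, 0.3340, 0.2511] → [0.3237, 0.5181, 0.3248, 0.8480, -0.5299, 0.0000]
J4: z=[0.4679, 0.7488, 0.4695] o=[0.7669, 0.5290, -0.1815] → [0.0162, 0.4069, -0.6652, 0.4679, 0.7488, 0.4695]
q̇ = J⁺·V = [0.5710, -0.0170, -0.8590, 0.6200]

0.5710 -0.0170 -0.8590 0.6200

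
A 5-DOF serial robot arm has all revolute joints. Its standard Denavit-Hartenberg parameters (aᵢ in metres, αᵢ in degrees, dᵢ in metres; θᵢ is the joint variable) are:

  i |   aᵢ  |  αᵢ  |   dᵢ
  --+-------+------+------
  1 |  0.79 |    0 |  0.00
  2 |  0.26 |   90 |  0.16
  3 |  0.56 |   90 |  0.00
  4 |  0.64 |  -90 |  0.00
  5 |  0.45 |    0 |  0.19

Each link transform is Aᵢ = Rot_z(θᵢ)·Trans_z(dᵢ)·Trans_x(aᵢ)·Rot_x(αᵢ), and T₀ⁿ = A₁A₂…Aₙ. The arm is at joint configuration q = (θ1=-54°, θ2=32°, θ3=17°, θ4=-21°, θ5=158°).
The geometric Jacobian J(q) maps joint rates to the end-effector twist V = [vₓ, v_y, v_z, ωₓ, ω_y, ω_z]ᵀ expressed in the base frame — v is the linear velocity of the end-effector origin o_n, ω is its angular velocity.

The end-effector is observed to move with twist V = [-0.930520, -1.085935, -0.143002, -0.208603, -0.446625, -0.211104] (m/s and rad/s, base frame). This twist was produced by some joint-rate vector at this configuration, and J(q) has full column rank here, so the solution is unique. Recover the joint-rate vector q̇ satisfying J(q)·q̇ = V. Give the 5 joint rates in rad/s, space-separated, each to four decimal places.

o_n = [1.3645, -1.1080, 0.5656]
J₁: ẑ×o_n = [1.1080, 1.3645, -0.0000], ω = ẑ
J2: z=[0.0000, 0.0000, 1.0000] o=[0.4644, -0.6391, 0.0000] → [0.4689, 0.9001, -0.0000, 0.0000, 0.0000, 1.0000]
J3: z=[-0.3746, -0.9272, 0.0000] o=[0.7054, -0.7365, 0.1600] → [-0.3761, 0.1520, 0.7502, -0.3746, -0.9272, 0.0000]
J4: z=[0.2711, -0.1095, -0.9563] o=[1.2020, -0.9371, 0.3237] → [-0.1899, -0.2210, -0.0285, 0.2711, -0.1095, -0.9563]
J5: z=[-0.0320, -0.9940, 0.1048] o=[1.8176, -0.9385, 0.4984] → [-0.0491, -0.0453, -0.4450, -0.0320, -0.9940, 0.1048]
q̇ = J⁺·V = [-0.9390, 0.0750, 0.0600, -0.6320, 0.4630]

-0.9390 0.0750 0.0600 -0.6320 0.4630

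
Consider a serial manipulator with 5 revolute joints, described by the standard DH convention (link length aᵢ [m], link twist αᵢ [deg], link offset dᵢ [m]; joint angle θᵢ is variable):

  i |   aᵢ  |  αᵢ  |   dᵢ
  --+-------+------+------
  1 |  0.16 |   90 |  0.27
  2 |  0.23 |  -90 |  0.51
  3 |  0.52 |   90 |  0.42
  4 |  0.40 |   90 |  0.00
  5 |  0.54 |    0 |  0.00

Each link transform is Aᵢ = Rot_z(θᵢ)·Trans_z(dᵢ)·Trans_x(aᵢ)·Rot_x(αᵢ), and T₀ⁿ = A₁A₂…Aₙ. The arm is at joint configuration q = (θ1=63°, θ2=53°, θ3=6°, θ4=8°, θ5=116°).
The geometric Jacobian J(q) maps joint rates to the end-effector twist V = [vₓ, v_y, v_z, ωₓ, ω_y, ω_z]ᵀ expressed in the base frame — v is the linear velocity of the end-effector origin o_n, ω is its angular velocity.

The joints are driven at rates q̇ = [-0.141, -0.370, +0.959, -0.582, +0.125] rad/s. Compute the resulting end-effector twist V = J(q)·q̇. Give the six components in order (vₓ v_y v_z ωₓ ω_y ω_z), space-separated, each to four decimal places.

o_n = [0.9951, -0.0767, 1.3021]
J₁: ẑ×o_n = [0.0767, 0.9951, -0.0000], ω = ẑ
J2: z=[0.8910, -0.4540, 0.0000] o=[0.0726, 0.1426, 0.2700] → [-0.4686, -0.9196, 0.2234, 0.8910, -0.4540, 0.0000]
J3: z=[-0.3626, -0.7116, 0.6018] o=[0.5899, 0.0344, 0.4537] → [-0.5369, 0.5514, 0.3286, -0.3626, -0.7116, 0.6018]
J4: z=[0.9147, -0.3955, 0.0835] o=[0.5305, 0.0375, 1.1195] → [-0.0627, -0.1283, 0.0793, 0.9147, -0.3955, 0.0835]
J5: z=[0.3839, 0.7855, -0.4854] o=[0.5810, 0.2279, 1.4676] → [-0.2779, -0.1374, -0.4422, 0.3839, 0.7855, -0.4854]
V = J·q̇ = [-0.3505, 0.7862, 0.1311, -1.1617, -0.1861, 0.3269]

-0.3505 0.7862 0.1311 -1.1617 -0.1861 0.3269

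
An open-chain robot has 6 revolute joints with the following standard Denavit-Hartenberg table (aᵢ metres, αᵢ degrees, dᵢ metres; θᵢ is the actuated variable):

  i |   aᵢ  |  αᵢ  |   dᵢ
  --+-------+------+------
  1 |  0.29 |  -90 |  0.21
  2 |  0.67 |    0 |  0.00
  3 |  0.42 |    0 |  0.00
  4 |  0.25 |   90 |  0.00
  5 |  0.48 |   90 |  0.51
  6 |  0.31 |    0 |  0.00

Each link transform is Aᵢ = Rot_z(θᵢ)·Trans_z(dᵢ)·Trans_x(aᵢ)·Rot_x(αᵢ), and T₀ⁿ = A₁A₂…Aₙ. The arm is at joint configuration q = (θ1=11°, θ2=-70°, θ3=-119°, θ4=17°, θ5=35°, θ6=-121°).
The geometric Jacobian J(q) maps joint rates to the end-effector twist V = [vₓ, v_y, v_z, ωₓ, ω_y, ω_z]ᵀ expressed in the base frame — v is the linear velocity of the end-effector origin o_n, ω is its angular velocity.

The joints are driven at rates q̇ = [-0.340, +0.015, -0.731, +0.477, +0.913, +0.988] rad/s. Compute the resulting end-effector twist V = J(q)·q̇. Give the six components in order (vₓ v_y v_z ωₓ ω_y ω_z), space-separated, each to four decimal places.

0.0296 0.5546 -0.2671 -0.4756 -1.1604 -1.1652

o_n = [-0.4641, 0.0970, 0.6033]
J₁: ẑ×o_n = [-0.0970, -0.4641, 0.0000], ω = ẑ
J2: z=[-0.1908, 0.9816, 0.0000] o=[0.2847, 0.0553, 0.2100] → [0.3861, 0.0750, 0.7271, -0.1908, 0.9816, 0.0000]
J3: z=[-0.1908, 0.9816, 0.0000] o=[0.5096, 0.0991, 0.8396] → [-0.2319, -0.0451, 0.9562, -0.1908, 0.9816, 0.0000]
J4: z=[-0.1908, 0.9816, 0.0000] o=[0.1024, 0.0199, 0.7739] → [-0.1675, -0.0325, 0.5414, -0.1908, 0.9816, 0.0000]
J5: z=[-0.1366, -0.0266, -0.9903] o=[-0.1406, -0.0273, 0.8087] → [0.1285, 0.2923, -0.0256, -0.1366, -0.0266, -0.9903]
J6: z=[-0.4013, -0.9125, 0.0798] o=[-0.6450, 0.1551, 0.3584] → [-0.2189, 0.1127, 0.1884, -0.4013, -0.9125, 0.0798]
V = J·q̇ = [0.0296, 0.5546, -0.2671, -0.4756, -1.1604, -1.1652]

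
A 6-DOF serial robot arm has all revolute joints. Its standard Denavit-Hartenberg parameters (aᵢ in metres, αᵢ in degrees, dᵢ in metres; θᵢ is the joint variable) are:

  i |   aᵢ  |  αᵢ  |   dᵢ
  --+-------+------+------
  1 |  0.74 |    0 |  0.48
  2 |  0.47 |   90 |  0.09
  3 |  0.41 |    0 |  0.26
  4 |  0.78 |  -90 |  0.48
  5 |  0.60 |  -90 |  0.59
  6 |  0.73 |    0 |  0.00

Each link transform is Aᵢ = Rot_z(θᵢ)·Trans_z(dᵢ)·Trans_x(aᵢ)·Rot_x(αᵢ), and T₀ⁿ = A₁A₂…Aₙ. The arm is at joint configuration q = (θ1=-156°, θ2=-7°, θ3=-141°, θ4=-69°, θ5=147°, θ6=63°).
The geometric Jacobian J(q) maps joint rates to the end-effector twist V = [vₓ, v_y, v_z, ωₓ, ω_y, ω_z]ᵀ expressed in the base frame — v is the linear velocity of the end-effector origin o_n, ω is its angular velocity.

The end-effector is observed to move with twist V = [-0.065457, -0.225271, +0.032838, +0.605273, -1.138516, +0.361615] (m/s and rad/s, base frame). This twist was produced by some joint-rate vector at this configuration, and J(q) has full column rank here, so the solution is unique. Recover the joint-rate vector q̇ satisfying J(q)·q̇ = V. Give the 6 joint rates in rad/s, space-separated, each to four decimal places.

o_n = [-0.9187, -0.1318, 0.3637]
J₁: ẑ×o_n = [0.1318, -0.9187, 0.0000], ω = ẑ
J2: z=[0.0000, 0.0000, 1.0000] o=[-0.6760, -0.3010, 0.4800] → [-0.1692, -0.2426, 0.0000, 0.0000, 0.0000, 1.0000]
J3: z=[-0.2924, 0.9563, 0.0000] o=[-1.1255, -0.4384, 0.5700] → [-0.1972, -0.0603, -0.2874, -0.2924, 0.9563, 0.0000]
J4: z=[-0.2924, 0.9563, 0.0000] o=[-0.8968, -0.0966, 0.3120] → [0.0495, 0.0151, 0.0312, -0.2924, 0.9563, 0.0000]
J5: z=[0.4782, 0.1462, -0.8660] o=[-0.3912, 0.5599, 0.7020] → [-0.6485, 0.6186, -0.2536, 0.4782, 0.1462, -0.8660]
J6: z=[-0.6963, 0.6641, -0.2723] o=[-0.4302, 0.2063, -0.0606] → [0.1897, 0.4284, 0.5598, -0.6963, 0.6641, -0.2723]
q̇ = J⁺·V = [0.3140, 0.2220, -0.8320, -0.2400, 0.2740, -0.2310]

0.3140 0.2220 -0.8320 -0.2400 0.2740 -0.2310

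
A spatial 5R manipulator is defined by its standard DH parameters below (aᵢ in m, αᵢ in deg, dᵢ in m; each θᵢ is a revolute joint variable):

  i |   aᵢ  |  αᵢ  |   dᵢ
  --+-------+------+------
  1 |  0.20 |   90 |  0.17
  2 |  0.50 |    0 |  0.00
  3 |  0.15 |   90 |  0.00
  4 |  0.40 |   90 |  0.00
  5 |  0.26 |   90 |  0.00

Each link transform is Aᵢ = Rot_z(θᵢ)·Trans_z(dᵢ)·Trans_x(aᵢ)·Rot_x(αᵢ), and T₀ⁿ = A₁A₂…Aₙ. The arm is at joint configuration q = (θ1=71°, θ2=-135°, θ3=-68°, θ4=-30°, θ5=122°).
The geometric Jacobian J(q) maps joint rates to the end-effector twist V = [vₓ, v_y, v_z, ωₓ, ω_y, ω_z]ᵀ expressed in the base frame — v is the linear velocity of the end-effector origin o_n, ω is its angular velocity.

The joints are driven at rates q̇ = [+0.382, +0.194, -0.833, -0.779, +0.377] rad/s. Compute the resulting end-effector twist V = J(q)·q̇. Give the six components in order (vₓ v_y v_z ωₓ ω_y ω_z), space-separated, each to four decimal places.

o_n = [-0.2589, -0.3492, 0.1668]
J₁: ẑ×o_n = [0.3492, -0.2589, 0.0000], ω = ẑ
J2: z=[0.9455, -0.3256, 0.0000] o=[0.0651, 0.1891, 0.1700] → [0.0011, 0.0031, -0.6145, 0.9455, -0.3256, 0.0000]
J3: z=[0.9455, -0.3256, 0.0000] o=[-0.0500, -0.1452, -0.1836] → [-0.1140, -0.3312, -0.2610, 0.9455, -0.3256, 0.0000]
J4: z=[0.1272, 0.3694, 0.9205] o=[-0.0949, -0.2757, -0.1249] → [0.1754, -0.1880, 0.0512, 0.1272, 0.3694, 0.9205]
J5: z=[-0.6690, 0.7171, -0.1954] o=[-0.3879, -0.5121, 0.0104] → [0.1439, 0.0794, -0.2014, -0.6690, 0.7171, -0.1954]
V = J·q̇ = [0.1462, 0.3540, -0.0177, -0.9555, 0.1906, -0.4087]

0.1462 0.3540 -0.0177 -0.9555 0.1906 -0.4087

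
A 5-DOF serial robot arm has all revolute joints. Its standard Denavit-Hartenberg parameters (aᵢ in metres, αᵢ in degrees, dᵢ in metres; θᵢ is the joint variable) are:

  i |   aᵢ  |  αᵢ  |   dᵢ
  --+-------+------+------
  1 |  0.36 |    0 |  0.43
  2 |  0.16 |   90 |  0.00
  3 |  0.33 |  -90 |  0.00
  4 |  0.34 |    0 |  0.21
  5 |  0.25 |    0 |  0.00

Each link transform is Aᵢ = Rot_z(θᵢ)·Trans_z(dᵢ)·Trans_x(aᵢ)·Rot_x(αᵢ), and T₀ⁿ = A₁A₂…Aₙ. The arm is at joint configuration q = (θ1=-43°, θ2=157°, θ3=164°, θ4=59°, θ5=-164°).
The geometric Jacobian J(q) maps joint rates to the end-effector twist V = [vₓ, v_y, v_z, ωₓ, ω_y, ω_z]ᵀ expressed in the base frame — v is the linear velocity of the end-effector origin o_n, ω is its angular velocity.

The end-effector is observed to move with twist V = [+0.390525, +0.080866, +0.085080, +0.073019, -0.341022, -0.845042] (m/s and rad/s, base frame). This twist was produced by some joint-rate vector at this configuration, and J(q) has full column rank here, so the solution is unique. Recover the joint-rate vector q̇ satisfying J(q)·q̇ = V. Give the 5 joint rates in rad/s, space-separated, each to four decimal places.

o_n = [0.3483, -0.5593, 0.3495]
J₁: ẑ×o_n = [0.5593, 0.3483, -0.0000], ω = ẑ
J2: z=[0.0000, 0.0000, 1.0000] o=[0.2633, -0.2455, 0.4300] → [0.3138, 0.0850, -0.0000, 0.0000, 0.0000, 1.0000]
J3: z=[0.9135, 0.4067, 0.0000] o=[0.1982, -0.0994, 0.4300] → [-0.0327, 0.0735, -0.4812, 0.9135, 0.4067, 0.0000]
J4: z=[0.1121, -0.2518, -0.9613] o=[0.3272, -0.3891, 0.5210] → [-0.1204, -0.0010, -0.0138, 0.1121, -0.2518, -0.9613]
J5: z=[0.1121, -0.2518, -0.9613] o=[0.1530, -0.7143, 0.3674] → [0.1535, -0.1857, 0.0666, 0.1121, -0.2518, -0.9613]
q̇ = J⁺·V = [0.8100, -0.4650, -0.0720, 0.3980, 0.8400]

0.8100 -0.4650 -0.0720 0.3980 0.8400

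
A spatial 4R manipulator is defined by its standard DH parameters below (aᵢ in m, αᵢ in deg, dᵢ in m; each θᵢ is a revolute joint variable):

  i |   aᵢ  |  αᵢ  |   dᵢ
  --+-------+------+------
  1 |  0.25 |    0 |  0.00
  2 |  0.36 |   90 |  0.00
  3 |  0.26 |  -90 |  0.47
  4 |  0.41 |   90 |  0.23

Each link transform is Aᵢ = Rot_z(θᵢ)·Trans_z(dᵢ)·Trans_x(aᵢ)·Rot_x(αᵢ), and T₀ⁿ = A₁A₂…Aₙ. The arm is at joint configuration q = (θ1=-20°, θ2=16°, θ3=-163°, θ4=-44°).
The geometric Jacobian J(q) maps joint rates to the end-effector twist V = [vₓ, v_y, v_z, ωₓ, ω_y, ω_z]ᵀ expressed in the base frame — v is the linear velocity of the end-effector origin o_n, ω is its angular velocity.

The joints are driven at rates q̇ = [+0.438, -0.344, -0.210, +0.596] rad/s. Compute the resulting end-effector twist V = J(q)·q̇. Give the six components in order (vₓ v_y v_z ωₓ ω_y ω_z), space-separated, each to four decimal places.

o_n = [0.0791, -0.8313, -0.3822]
J₁: ẑ×o_n = [0.8313, 0.0791, -0.0000], ω = ẑ
J2: z=[0.0000, 0.0000, 1.0000] o=[0.2349, -0.0855, 0.0000] → [0.7458, -0.1558, 0.0000, 0.0000, 0.0000, 1.0000]
J3: z=[-0.0698, -0.9976, 0.0000] o=[0.5940, -0.1106, 0.0000] → [0.3813, -0.0267, -0.4634, -0.0698, -0.9976, 0.0000]
J4: z=[0.2917, -0.0204, -0.9563] o=[0.3132, -0.5621, -0.0760] → [-0.2511, 0.3132, -0.0833, 0.2917, -0.0204, -0.9563]
V = J·q̇ = [-0.1222, 0.2805, 0.0477, 0.1885, 0.1973, -0.4760]

-0.1222 0.2805 0.0477 0.1885 0.1973 -0.4760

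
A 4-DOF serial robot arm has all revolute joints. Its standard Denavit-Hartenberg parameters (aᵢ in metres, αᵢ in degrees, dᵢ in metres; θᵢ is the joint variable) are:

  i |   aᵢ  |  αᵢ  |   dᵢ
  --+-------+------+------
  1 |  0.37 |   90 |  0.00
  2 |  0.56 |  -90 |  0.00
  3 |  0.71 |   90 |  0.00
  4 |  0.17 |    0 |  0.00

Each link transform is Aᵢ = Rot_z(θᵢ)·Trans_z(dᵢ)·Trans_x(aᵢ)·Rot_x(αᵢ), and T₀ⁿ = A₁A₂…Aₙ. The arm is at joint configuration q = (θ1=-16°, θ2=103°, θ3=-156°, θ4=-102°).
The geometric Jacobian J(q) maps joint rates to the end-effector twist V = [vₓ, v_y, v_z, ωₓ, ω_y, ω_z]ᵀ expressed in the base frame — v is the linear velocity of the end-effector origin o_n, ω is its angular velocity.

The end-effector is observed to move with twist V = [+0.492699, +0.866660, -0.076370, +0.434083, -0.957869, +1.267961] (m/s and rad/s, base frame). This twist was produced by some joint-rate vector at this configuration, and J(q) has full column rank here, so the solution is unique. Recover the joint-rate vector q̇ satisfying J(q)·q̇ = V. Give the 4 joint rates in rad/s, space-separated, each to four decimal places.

0.8360 0.2000 -0.7610 -0.6580

o_n = [0.4480, -0.4139, -0.0175]
J₁: ẑ×o_n = [0.4139, 0.4480, -0.0000], ω = ẑ
J2: z=[-0.2756, -0.9613, 0.0000] o=[0.3557, -0.1020, 0.0000] → [0.0168, -0.0048, 0.1747, -0.2756, -0.9613, 0.0000]
J3: z=[-0.9366, 0.2686, -0.2250] o=[0.2346, -0.0673, 0.5456] → [-0.2292, -0.5754, 0.2674, -0.9366, 0.2686, -0.2250]
J4: z=[0.3398, 0.8529, -0.3963] o=[0.2952, -0.3851, -0.0863] → [0.0473, -0.0839, -0.1401, 0.3398, 0.8529, -0.3963]
q̇ = J⁺·V = [0.8360, 0.2000, -0.7610, -0.6580]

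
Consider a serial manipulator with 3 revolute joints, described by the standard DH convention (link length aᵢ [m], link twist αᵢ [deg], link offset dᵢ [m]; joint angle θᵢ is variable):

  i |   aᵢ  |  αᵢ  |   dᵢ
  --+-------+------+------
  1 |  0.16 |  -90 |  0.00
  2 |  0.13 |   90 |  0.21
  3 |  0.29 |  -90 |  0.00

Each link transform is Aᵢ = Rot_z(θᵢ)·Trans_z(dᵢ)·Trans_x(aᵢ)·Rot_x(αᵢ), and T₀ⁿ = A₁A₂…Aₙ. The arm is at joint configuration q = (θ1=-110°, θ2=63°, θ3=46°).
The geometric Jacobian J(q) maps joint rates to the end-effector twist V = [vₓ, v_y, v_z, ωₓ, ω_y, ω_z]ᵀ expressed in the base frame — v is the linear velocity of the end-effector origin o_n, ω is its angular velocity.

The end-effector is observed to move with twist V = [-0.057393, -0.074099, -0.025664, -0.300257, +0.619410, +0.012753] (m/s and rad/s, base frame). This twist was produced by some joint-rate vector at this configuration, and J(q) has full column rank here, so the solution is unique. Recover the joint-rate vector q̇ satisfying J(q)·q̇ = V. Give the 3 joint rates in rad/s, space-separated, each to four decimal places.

o_n = [0.2872, -0.4349, -0.2953]
J₁: ẑ×o_n = [0.4349, 0.2872, -0.0000], ω = ẑ
J2: z=[0.9397, -0.3420, 0.0000] o=[-0.0547, -0.1504, 0.0000] → [0.1010, 0.2775, -0.1505, 0.9397, -0.3420, 0.0000]
J3: z=[-0.3047, -0.8373, 0.4540] o=[0.1224, -0.2776, -0.1158] → [0.2217, 0.0201, 0.1859, -0.3047, -0.8373, 0.4540]
q̇ = J⁺·V = [0.2570, -0.4940, -0.5380]

0.2570 -0.4940 -0.5380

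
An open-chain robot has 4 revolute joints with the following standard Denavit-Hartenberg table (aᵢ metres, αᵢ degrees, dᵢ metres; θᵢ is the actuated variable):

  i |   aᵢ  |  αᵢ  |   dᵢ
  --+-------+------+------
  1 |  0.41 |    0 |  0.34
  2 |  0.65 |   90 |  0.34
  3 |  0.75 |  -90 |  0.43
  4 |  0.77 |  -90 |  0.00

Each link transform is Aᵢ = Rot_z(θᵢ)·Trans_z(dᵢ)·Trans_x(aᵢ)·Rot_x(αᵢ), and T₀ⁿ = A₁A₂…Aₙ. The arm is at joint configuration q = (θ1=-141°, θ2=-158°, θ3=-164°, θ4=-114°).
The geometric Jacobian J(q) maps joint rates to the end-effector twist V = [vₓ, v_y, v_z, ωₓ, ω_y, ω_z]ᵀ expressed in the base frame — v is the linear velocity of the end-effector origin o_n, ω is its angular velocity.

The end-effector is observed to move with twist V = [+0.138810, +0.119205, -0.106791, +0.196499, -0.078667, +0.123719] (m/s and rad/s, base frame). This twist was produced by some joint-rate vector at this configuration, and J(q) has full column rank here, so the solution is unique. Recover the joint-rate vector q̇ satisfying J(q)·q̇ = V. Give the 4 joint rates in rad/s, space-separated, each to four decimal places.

o_n = [0.7842, -0.6063, 0.5596]
J₁: ẑ×o_n = [0.6063, 0.7842, -0.0000], ω = ẑ
J2: z=[0.0000, 0.0000, 1.0000] o=[-0.3186, -0.2580, 0.3400] → [0.3482, 1.1029, -0.0000, 0.0000, 0.0000, 1.0000]
J3: z=[0.8746, -0.4848, 0.0000] o=[-0.0035, 0.3105, 0.6800] → [0.0584, 0.1053, -0.4199, 0.8746, -0.4848, 0.0000]
J4: z=[0.1336, 0.2411, -0.9613] o=[0.0231, -0.5285, 0.4733] → [-0.0539, -0.7432, -0.1939, 0.1336, 0.2411, -0.9613]
q̇ = J⁺·V = [0.2190, -0.0030, 0.2100, 0.0960]

0.2190 -0.0030 0.2100 0.0960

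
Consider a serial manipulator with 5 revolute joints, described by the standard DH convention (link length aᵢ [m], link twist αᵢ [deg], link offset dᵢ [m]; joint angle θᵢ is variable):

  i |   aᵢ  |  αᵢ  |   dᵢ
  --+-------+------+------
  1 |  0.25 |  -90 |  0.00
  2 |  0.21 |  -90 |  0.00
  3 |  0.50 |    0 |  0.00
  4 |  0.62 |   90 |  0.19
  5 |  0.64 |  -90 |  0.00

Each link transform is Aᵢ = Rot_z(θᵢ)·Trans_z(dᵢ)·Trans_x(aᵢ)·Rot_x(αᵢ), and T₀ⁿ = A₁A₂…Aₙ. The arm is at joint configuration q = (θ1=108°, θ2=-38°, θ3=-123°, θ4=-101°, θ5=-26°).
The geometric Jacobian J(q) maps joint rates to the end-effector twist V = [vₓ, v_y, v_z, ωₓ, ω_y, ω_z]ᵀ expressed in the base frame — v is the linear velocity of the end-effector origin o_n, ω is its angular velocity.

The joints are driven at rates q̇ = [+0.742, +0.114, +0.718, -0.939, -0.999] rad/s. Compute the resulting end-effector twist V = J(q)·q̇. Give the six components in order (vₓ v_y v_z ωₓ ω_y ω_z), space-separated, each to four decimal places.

o_n = [0.5553, -0.3793, -0.4963]
J₁: ẑ×o_n = [0.3793, 0.5553, -0.0000], ω = ẑ
J2: z=[-0.9511, -0.3090, 0.0000] o=[-0.0773, 0.2378, 0.0000] → [0.1534, -0.4720, 0.7824, -0.9511, -0.3090, 0.0000]
J3: z=[-0.1902, 0.5855, -0.7880] o=[-0.1284, 0.3951, 0.1293] → [-0.9766, -0.6578, -0.2530, -0.1902, 0.5855, -0.7880]
J4: z=[-0.1902, 0.5855, -0.7880] o=[-0.4609, 0.0615, -0.0384] → [-0.6155, -0.8879, -0.5112, -0.1902, 0.5855, -0.7880]
J5: z=[0.5150, 0.7429, 0.4277] o=[0.0212, -0.0284, -0.4627] → [0.1251, 0.2458, -0.5775, 0.5150, 0.7429, 0.4277]
V = J·q̇ = [0.0508, 0.4742, 0.9645, -0.5808, -0.9068, 0.4889]

0.0508 0.4742 0.9645 -0.5808 -0.9068 0.4889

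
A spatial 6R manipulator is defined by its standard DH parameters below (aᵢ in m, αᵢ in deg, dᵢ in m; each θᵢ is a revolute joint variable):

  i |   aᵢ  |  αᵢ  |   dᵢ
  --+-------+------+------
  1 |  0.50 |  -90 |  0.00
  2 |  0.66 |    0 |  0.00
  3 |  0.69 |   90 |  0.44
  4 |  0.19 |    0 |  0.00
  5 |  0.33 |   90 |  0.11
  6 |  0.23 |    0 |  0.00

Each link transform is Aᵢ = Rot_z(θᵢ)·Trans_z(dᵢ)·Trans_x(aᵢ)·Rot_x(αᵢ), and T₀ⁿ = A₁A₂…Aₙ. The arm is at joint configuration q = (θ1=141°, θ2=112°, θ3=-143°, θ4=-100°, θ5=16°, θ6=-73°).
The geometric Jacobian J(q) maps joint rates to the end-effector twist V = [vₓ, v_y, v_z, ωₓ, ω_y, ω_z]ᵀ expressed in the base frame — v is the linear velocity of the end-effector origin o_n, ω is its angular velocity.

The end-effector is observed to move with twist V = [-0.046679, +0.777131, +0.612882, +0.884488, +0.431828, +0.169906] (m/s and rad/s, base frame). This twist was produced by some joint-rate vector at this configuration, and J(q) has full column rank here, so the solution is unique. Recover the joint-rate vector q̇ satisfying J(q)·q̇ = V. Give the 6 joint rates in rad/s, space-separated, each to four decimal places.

o_n = [-0.6163, 0.6820, -0.3464]
J₁: ẑ×o_n = [-0.6820, -0.6163, 0.0000], ω = ẑ
J2: z=[-0.6293, -0.7771, 0.0000] o=[-0.3886, 0.3147, 0.0000] → [0.2692, -0.2180, -0.4081, -0.6293, -0.7771, 0.0000]
J3: z=[-0.6293, -0.7771, 0.0000] o=[-0.1964, 0.1591, -0.6119] → [-0.2064, 0.1671, -0.6554, -0.6293, -0.7771, 0.0000]
J4: z=[0.4003, -0.3241, 0.8572] o=[-0.9330, 0.1893, -0.2566] → [-0.3932, 0.3074, 0.2998, 0.4003, -0.3241, 0.8572]
J5: z=[0.4003, -0.3241, 0.8572] o=[-0.7932, 0.3169, -0.2736] → [-0.2893, 0.1808, 0.2035, 0.4003, -0.3241, 0.8572]
J6: z=[0.7283, -0.4552, -0.5122] o=[-0.5657, 0.5550, -0.1615] → [0.1493, 0.1606, 0.0695, 0.7283, -0.4552, -0.5122]
q̇ = J⁺·V = [-0.6840, -0.7950, -0.1060, 0.3350, 0.6110, -0.0840]

-0.6840 -0.7950 -0.1060 0.3350 0.6110 -0.0840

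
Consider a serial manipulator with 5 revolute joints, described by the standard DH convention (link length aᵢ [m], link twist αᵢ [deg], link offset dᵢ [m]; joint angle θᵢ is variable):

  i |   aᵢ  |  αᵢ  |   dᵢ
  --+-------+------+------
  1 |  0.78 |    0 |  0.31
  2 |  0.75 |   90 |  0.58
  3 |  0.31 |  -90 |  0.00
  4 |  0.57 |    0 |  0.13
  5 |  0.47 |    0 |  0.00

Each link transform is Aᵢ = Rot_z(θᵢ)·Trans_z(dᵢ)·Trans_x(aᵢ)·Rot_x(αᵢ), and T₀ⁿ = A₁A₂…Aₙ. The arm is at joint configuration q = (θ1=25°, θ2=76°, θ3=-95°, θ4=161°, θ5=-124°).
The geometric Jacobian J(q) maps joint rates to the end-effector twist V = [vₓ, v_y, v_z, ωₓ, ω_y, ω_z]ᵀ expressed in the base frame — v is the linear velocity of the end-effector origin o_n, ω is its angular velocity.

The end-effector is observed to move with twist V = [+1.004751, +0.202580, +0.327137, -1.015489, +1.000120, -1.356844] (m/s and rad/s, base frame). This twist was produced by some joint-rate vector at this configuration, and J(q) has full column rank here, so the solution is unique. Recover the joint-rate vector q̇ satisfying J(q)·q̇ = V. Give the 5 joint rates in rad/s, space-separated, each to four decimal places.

-0.6480 -0.6060 -0.8060 0.4800 0.7000

o_n = [0.0817, 1.0911, 0.7328]
J₁: ẑ×o_n = [-1.0911, 0.0817, 0.0000], ω = ẑ
J2: z=[0.0000, 0.0000, 1.0000] o=[0.7069, 0.3296, 0.3100] → [-0.7614, -0.6252, 0.0000, 0.0000, 0.0000, 1.0000]
J3: z=[0.9816, 0.1908, 0.0000] o=[0.5638, 1.0659, 0.8900] → [-0.0300, 0.1543, 0.1167, 0.9816, 0.1908, 0.0000]
J4: z=[-0.1901, 0.9779, -0.0872] o=[0.5690, 1.0393, 0.5812] → [0.1528, 0.0713, 0.4666, -0.1901, 0.9779, -0.0872]
J5: z=[-0.1901, 0.9779, -0.0872] o=[0.3531, 1.1772, 1.1067] → [-0.3732, -0.0474, 0.2818, -0.1901, 0.9779, -0.0872]
q̇ = J⁺·V = [-0.6480, -0.6060, -0.8060, 0.4800, 0.7000]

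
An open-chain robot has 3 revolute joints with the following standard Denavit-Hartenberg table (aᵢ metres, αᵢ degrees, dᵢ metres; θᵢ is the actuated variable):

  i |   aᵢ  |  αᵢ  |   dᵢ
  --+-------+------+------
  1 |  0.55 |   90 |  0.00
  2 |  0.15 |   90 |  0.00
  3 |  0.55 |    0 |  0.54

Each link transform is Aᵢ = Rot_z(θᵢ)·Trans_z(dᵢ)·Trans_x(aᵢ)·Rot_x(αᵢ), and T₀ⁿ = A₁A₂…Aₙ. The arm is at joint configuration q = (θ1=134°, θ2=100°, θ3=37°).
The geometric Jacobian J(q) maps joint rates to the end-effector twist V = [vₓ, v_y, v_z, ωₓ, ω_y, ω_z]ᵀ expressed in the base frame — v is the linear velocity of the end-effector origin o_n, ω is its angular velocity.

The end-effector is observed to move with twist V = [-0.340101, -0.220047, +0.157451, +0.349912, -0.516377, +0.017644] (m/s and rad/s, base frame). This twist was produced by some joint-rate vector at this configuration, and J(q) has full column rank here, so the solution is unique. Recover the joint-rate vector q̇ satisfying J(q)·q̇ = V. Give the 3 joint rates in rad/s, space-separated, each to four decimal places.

o_n = [-0.4423, 0.9345, 0.6741]
J₁: ẑ×o_n = [-0.9345, -0.4423, 0.0000], ω = ẑ
J2: z=[0.7193, 0.6947, 0.0000] o=[-0.3821, 0.3956, 0.0000] → [0.4682, -0.4849, 0.4295, 0.7193, 0.6947, 0.0000]
J3: z=[-0.6841, 0.7084, 0.1736] o=[-0.3640, 0.3769, 0.1477] → [0.2760, 0.3465, -0.3260, -0.6841, 0.7084, 0.1736]
q̇ = J⁺·V = [0.1260, -0.1070, -0.6240]

0.1260 -0.1070 -0.6240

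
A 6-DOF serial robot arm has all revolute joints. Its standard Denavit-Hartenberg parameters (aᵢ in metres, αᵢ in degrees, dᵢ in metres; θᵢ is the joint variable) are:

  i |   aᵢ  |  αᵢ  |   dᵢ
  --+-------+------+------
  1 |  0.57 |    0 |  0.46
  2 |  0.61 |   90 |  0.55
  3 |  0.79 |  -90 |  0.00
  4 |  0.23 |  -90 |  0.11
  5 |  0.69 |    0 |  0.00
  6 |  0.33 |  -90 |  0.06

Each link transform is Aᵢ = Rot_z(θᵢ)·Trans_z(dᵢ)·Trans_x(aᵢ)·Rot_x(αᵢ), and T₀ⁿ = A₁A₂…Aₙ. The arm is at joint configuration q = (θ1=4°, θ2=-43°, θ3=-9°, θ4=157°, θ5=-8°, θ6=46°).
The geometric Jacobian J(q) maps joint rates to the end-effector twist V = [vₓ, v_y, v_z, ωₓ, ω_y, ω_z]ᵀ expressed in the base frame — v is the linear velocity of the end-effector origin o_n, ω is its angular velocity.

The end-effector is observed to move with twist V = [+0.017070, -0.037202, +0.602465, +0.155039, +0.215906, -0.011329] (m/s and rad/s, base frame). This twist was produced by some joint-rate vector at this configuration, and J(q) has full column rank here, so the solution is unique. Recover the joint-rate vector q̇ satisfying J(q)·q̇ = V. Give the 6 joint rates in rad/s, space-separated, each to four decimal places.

0.3860 -0.5000 -0.3390 0.0990 -0.7780 0.8580

o_n = [1.0561, 0.1638, 1.0619]
J₁: ẑ×o_n = [-0.1638, 1.0561, 0.0000], ω = ẑ
J2: z=[0.0000, 0.0000, 1.0000] o=[0.5686, 0.0398, 0.4600] → [-0.1241, 0.4875, 0.0000, 0.0000, 0.0000, 1.0000]
J3: z=[-0.6293, -0.7771, 0.0000] o=[1.0427, -0.3441, 1.0100] → [-0.0403, 0.0326, -0.3092, -0.6293, -0.7771, 0.0000]
J4: z=[0.1216, -0.0984, 0.9877] o=[1.6491, -0.8352, 0.8864] → [-1.0040, -0.6069, 0.0631, 0.1216, -0.0984, 0.9877]
J5: z=[-0.8792, -0.4725, 0.0611] o=[1.5565, -0.6446, 1.0282] → [-0.0653, -0.0010, -0.9471, -0.8792, -0.4725, 0.0611]
J6: z=[-0.8792, -0.4725, 0.0611] o=[1.2534, -0.0556, 1.2214] → [0.0620, -0.1523, -0.2861, -0.8792, -0.4725, 0.0611]
q̇ = J⁺·V = [0.3860, -0.5000, -0.3390, 0.0990, -0.7780, 0.8580]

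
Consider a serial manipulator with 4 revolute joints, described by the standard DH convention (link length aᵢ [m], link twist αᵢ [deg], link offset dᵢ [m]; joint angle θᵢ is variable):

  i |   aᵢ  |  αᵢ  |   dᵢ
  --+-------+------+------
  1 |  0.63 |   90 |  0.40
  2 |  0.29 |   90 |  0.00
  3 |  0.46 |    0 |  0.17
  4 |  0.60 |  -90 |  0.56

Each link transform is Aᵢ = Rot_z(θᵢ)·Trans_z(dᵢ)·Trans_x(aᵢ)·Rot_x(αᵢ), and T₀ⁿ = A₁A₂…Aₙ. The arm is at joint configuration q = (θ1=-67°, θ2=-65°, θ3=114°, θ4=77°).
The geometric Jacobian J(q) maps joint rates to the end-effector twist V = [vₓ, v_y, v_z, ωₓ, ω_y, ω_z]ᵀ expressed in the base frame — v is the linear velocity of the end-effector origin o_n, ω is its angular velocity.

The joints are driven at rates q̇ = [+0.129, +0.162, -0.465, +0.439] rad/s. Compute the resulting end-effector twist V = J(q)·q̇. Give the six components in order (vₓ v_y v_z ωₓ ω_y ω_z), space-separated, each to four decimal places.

-0.0835 -0.1434 -0.3149 -0.1399 -0.0850 0.1400

o_n = [-0.3741, 0.0987, 0.5320]
J₁: ẑ×o_n = [-0.0987, -0.3741, 0.0000], ω = ẑ
J2: z=[-0.9205, -0.3907, 0.0000] o=[0.2462, -0.5799, 0.4000] → [-0.0516, 0.1215, -0.8670, -0.9205, -0.3907, 0.0000]
J3: z=[-0.3541, 0.8343, -0.4226] o=[0.2940, -0.6927, 0.1372] → [0.6639, 0.4222, 0.2771, -0.3541, 0.8343, -0.4226]
J4: z=[-0.3541, 0.8343, -0.4226] o=[-0.1839, -0.6423, 0.2349] → [0.5611, 0.1856, -0.1038, -0.3541, 0.8343, -0.4226]
V = J·q̇ = [-0.0835, -0.1434, -0.3149, -0.1399, -0.0850, 0.1400]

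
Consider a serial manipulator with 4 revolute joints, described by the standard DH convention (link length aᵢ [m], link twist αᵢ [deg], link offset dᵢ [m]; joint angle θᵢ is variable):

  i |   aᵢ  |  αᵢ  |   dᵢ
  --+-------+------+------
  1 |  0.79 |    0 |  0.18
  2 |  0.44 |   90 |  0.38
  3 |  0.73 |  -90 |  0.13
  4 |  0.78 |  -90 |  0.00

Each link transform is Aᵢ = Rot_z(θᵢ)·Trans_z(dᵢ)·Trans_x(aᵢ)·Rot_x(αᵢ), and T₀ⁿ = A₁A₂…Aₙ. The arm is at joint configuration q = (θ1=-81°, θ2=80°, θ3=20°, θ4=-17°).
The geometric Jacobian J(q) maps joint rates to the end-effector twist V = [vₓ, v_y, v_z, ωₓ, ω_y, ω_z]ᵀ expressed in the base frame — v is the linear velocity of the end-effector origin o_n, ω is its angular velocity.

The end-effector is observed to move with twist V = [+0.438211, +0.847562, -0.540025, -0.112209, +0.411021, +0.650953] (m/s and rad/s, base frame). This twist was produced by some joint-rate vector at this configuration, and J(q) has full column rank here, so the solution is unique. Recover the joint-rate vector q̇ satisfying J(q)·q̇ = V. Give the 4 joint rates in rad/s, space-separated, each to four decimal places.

0.0340 0.2890 -0.4090 0.3490

o_n = [1.9440, -1.1702, 1.0648]
J₁: ẑ×o_n = [1.1702, 1.9440, -0.0000], ω = ẑ
J2: z=[0.0000, 0.0000, 1.0000] o=[0.1236, -0.7803, 0.1800] → [0.3899, 1.8204, -0.0000, 0.0000, 0.0000, 1.0000]
J3: z=[-0.0175, -0.9998, 0.0000] o=[0.5635, -0.7880, 0.5600] → [-0.5047, 0.0088, 1.3869, -0.0175, -0.9998, 0.0000]
J4: z=[-0.3420, 0.0060, 0.9397] o=[1.2471, -0.9299, 0.8097] → [0.2273, 0.7421, 0.0780, -0.3420, 0.0060, 0.9397]
q̇ = J⁺·V = [0.0340, 0.2890, -0.4090, 0.3490]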